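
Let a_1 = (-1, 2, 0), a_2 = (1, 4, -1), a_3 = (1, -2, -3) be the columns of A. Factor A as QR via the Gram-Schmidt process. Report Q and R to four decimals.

q_1 = a_1/‖a_1‖ = (-1, 2, 0)/2.2361 = (-0.4472, 0.8944, 0.0000).
r_{12} = q_1·a_2 = 3.1305.
u_2 = a_2 − 3.1305·q_1 = (2.4000, 1.2000, -1.0000).
‖u_2‖ = 2.8636, so q_2 = (0.8381, 0.4191, -0.3492).
r_{13} = q_1·a_3 = -2.2361; r_{23} = q_2·a_3 = 1.0476.
u_3 = a_3 + 2.2361·q_1 − 1.0476·q_2 = (-0.8780, -0.4390, -2.6341).
‖u_3‖ = 2.8111, so q_3 = (-0.3123, -0.1562, -0.9370).

Q = [[-0.4472, 0.8381, -0.3123], [0.8944, 0.4191, -0.1562], [0.0000, -0.3492, -0.9370]], R = [[2.2361, 3.1305, -2.2361], [0.0000, 2.8636, 1.0476], [0.0000, 0.0000, 2.8111]]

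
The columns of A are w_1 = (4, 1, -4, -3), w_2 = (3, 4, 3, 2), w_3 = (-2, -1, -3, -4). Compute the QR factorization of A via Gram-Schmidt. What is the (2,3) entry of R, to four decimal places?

e_1 = w_1/‖w_1‖ = (4, 1, -4, -3)/6.4807 = (0.6172, 0.1543, -0.6172, -0.4629).
r_{12} = e_1·w_2 = -0.3086.
u_2 = w_2 + 0.3086·e_1 = (3.1905, 4.0476, 2.8095, 1.8571).
‖u_2‖ = 6.1567, so e_2 = (0.5182, 0.6574, 0.4563, 0.3016).
r_{23} = e_2·w_3 = -4.2695.

r_{23} = -4.2695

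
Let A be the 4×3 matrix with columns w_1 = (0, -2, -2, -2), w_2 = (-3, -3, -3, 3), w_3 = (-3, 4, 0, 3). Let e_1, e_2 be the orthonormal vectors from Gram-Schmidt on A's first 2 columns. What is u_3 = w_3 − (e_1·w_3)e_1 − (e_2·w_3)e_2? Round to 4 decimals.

w_1 = (0, -2, -2, -2); ‖w_1‖ = 3.4641, so e_1 = (0.0000, -0.5774, -0.5774, -0.5774).
e_1·w_2 = 0.0000·(-3) + (-0.5774)·(-3) + (-0.5774)·(-3) + (-0.5774)·3 = 1.7321.
u_2 = w_2 − 1.7321·e_1 = (-3.0000, -2.0000, -2.0000, 4.0000).
‖u_2‖ = 5.7446, so e_2 = (-0.5222, -0.3482, -0.3482, 0.6963).
e_1·w_3 = 0.0000·(-3) + (-0.5774)·4 + (-0.5774)·0 + (-0.5774)·3 = -4.0415; e_2·w_3 = (-0.5222)·(-3) + (-0.3482)·4 + (-0.3482)·0 + 0.6963·3 = 2.2630.
u_3 = w_3 + 4.0415·e_1 − 2.2630·e_2 = (-1.8182, 2.4545, -1.5455, -0.9091).

u_3 = (-1.8182, 2.4545, -1.5455, -0.9091)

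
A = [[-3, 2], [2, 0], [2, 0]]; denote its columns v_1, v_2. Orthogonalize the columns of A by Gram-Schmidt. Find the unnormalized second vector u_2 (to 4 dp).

u_2 = (0.9412, 0.7059, 0.7059)

q_1 = v_1/‖v_1‖ = (-3, 2, 2)/4.1231 = (-0.7276, 0.4851, 0.4851).
r_{12} = q_1·v_2 = -1.4552.
u_2 = v_2 + 1.4552·q_1 = (0.9412, 0.7059, 0.7059).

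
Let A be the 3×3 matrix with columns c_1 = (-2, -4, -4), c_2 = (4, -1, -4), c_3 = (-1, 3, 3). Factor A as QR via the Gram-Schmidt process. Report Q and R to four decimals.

c_1 = (-2, -4, -4); ‖c_1‖ = 6.0000, so e_1 = (-0.3333, -0.6667, -0.6667).
e_1·c_2 = (-0.3333)·4 + (-0.6667)·(-1) + (-0.6667)·(-4) = 2.0000.
u_2 = c_2 − 2.0000·e_1 = (4.6667, 0.3333, -2.6667).
‖u_2‖ = 5.3852, so e_2 = (0.8666, 0.0619, -0.4952).
e_1·c_3 = (-0.3333)·(-1) + (-0.6667)·3 + (-0.6667)·3 = -3.6667; e_2·c_3 = 0.8666·(-1) + 0.0619·3 + (-0.4952)·3 = -2.1664.
u_3 = c_3 + 3.6667·e_1 + 2.1664·e_2 = (-0.3448, 0.6897, -0.5172).
‖u_3‖ = 0.9285, so e_3 = (-0.3714, 0.7428, -0.5571).

Q = [[-0.3333, 0.8666, -0.3714], [-0.6667, 0.0619, 0.7428], [-0.6667, -0.4952, -0.5571]], R = [[6.0000, 2.0000, -3.6667], [0.0000, 5.3852, -2.1664], [0.0000, 0.0000, 0.9285]]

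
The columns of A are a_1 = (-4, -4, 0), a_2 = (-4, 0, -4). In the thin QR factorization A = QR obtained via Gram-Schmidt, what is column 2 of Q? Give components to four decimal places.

q_1 = a_1/‖a_1‖ = (-4, -4, 0)/5.6569 = (-0.7071, -0.7071, 0.0000).
r_{12} = q_1·a_2 = 2.8284.
u_2 = a_2 − 2.8284·q_1 = (-2.0000, 2.0000, -4.0000).
‖u_2‖ = 4.8990, so q_2 = (-0.4082, 0.4082, -0.8165).

q_2 = (-0.4082, 0.4082, -0.8165)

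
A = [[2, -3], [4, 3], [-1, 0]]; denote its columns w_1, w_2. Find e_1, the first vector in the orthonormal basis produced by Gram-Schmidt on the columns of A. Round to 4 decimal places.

e_1 = (0.4364, 0.8729, -0.2182)

w_1 = (2, 4, -1); ‖w_1‖ = 4.5826, so e_1 = (0.4364, 0.8729, -0.2182).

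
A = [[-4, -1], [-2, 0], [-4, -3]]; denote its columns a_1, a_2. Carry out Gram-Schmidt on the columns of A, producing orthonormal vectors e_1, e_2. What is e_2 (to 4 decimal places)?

e_2 = (0.4576, 0.5230, -0.7191)

a_1 = (-4, -2, -4); ‖a_1‖ = 6.0000, so e_1 = (-0.6667, -0.3333, -0.6667).
e_1·a_2 = (-0.6667)·(-1) + (-0.3333)·0 + (-0.6667)·(-3) = 2.6667.
u_2 = a_2 − 2.6667·e_1 = (0.7778, 0.8889, -1.2222).
‖u_2‖ = 1.6997, so e_2 = (0.4576, 0.5230, -0.7191).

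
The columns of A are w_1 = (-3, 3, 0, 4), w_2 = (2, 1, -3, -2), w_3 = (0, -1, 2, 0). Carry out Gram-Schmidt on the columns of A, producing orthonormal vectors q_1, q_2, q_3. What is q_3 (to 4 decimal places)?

w_1 = (-3, 3, 0, 4); ‖w_1‖ = 5.8310, so q_1 = (-0.5145, 0.5145, 0.0000, 0.6860).
q_1·w_2 = (-0.5145)·2 + 0.5145·1 + 0.0000·(-3) + 0.6860·(-2) = -1.8865.
u_2 = w_2 + 1.8865·q_1 = (1.0294, 1.9706, -3.0000, -0.7059).
‖u_2‖ = 3.8002, so q_2 = (0.2709, 0.5186, -0.7894, -0.1858).
q_1·w_3 = (-0.5145)·0 + 0.5145·(-1) + 0.0000·2 + 0.6860·0 = -0.5145; q_2·w_3 = 0.2709·0 + 0.5186·(-1) + (-0.7894)·2 + (-0.1858)·0 = -2.0974.
u_3 = w_3 + 0.5145·q_1 + 2.0974·q_2 = (0.3035, 0.3523, 0.3442, -0.0367).
‖u_3‖ = 0.5797, so q_3 = (0.5235, 0.6078, 0.5938, -0.0632).

q_3 = (0.5235, 0.6078, 0.5938, -0.0632)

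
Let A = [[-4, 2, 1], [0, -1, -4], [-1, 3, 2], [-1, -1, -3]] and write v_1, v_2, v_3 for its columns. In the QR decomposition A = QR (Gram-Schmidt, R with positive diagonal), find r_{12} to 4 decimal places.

r_{12} = -2.3570

q_1 = v_1/‖v_1‖ = (-4, 0, -1, -1)/4.2426 = (-0.9428, 0.0000, -0.2357, -0.2357).
r_{12} = q_1·v_2 = -2.3570.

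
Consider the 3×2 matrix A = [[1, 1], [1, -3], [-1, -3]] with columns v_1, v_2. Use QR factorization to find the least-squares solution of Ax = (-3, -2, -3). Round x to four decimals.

x = (-0.8929, 0.6786)

v_1 = (1, 1, -1); ‖v_1‖ = 1.7321, so q_1 = (0.5774, 0.5774, -0.5774).
q_1·v_2 = 0.5774·1 + 0.5774·(-3) + (-0.5774)·(-3) = 0.5774.
u_2 = v_2 − 0.5774·q_1 = (0.6667, -3.3333, -2.6667).
‖u_2‖ = 4.3205, so q_2 = (0.1543, -0.7715, -0.6172).
Qᵀb = (-1.1547, 2.9318).
Back-substitute: x_2 = 2.9318/4.3205 = 0.6786.
x_1 = (-1.1547 − 0.5774·0.6786)/1.7321 = -0.8929.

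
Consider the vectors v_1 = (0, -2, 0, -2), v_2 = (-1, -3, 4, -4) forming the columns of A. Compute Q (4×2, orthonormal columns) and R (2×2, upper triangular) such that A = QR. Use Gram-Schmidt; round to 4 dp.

q_1 = v_1/‖v_1‖ = (0, -2, 0, -2)/2.8284 = (0.0000, -0.7071, 0.0000, -0.7071).
r_{12} = q_1·v_2 = 4.9497.
u_2 = v_2 − 4.9497·q_1 = (-1.0000, 0.5000, 4.0000, -0.5000).
‖u_2‖ = 4.1833, so q_2 = (-0.2390, 0.1195, 0.9562, -0.1195).

Q = [[0.0000, -0.2390], [-0.7071, 0.1195], [0.0000, 0.9562], [-0.7071, -0.1195]], R = [[2.8284, 4.9497], [0.0000, 4.1833]]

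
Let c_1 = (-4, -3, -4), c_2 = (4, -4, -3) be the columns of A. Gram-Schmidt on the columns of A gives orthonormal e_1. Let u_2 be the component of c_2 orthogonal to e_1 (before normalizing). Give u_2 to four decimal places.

c_1 = (-4, -3, -4); ‖c_1‖ = 6.4031, so e_1 = (-0.6247, -0.4685, -0.6247).
e_1·c_2 = (-0.6247)·4 + (-0.4685)·(-4) + (-0.6247)·(-3) = 1.2494.
u_2 = c_2 − 1.2494·e_1 = (4.7805, -3.4146, -2.2195).

u_2 = (4.7805, -3.4146, -2.2195)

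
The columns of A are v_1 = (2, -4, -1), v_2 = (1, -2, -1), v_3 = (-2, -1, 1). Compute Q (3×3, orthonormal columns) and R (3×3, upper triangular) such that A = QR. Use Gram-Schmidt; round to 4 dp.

v_1 = (2, -4, -1); ‖v_1‖ = 4.5826, so e_1 = (0.4364, -0.8729, -0.2182).
e_1·v_2 = 0.4364·1 + (-0.8729)·(-2) + (-0.2182)·(-1) = 2.4004.
u_2 = v_2 − 2.4004·e_1 = (-0.0476, 0.0952, -0.4762).
‖u_2‖ = 0.4880, so e_2 = (-0.0976, 0.1952, -0.9759).
e_1·v_3 = 0.4364·(-2) + (-0.8729)·(-1) + (-0.2182)·1 = -0.2182; e_2·v_3 = (-0.0976)·(-2) + 0.1952·(-1) + (-0.9759)·1 = -0.9759.
u_3 = v_3 + 0.2182·e_1 + 0.9759·e_2 = (-2.0000, -1.0000, 0.0000).
‖u_3‖ = 2.2361, so e_3 = (-0.8944, -0.4472, 0.0000).

Q = [[0.4364, -0.0976, -0.8944], [-0.8729, 0.1952, -0.4472], [-0.2182, -0.9759, 0.0000]], R = [[4.5826, 2.4004, -0.2182], [0.0000, 0.4880, -0.9759], [0.0000, 0.0000, 2.2361]]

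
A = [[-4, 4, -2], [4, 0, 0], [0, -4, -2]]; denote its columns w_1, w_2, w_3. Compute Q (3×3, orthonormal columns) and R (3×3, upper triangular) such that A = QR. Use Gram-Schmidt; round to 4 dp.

Q = [[-0.7071, 0.4082, -0.5774], [0.7071, 0.4082, -0.5774], [0.0000, -0.8165, -0.5774]], R = [[5.6569, -2.8284, 1.4142], [0.0000, 4.8990, 0.8165], [0.0000, 0.0000, 2.3094]]

w_1 = (-4, 4, 0); ‖w_1‖ = 5.6569, so q_1 = (-0.7071, 0.7071, 0.0000).
q_1·w_2 = (-0.7071)·4 + 0.7071·0 + 0.0000·(-4) = -2.8284.
u_2 = w_2 + 2.8284·q_1 = (2.0000, 2.0000, -4.0000).
‖u_2‖ = 4.8990, so q_2 = (0.4082, 0.4082, -0.8165).
q_1·w_3 = (-0.7071)·(-2) + 0.7071·0 + 0.0000·(-2) = 1.4142; q_2·w_3 = 0.4082·(-2) + 0.4082·0 + (-0.8165)·(-2) = 0.8165.
u_3 = w_3 − 1.4142·q_1 − 0.8165·q_2 = (-1.3333, -1.3333, -1.3333).
‖u_3‖ = 2.3094, so q_3 = (-0.5774, -0.5774, -0.5774).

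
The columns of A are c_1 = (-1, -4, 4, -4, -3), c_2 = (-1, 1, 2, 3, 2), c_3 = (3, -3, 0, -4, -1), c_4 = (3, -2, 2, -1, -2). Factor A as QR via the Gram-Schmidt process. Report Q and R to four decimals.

c_1 = (-1, -4, 4, -4, -3); ‖c_1‖ = 7.6158, so e_1 = (-0.1313, -0.5252, 0.5252, -0.5252, -0.3939).
e_1·c_2 = (-0.1313)·(-1) + (-0.5252)·1 + 0.5252·2 + (-0.5252)·3 + (-0.3939)·2 = -1.7070.
u_2 = c_2 + 1.7070·e_1 = (-1.2241, 0.1034, 2.8966, 2.1034, 1.3276).
‖u_2‖ = 4.0108, so e_2 = (-0.3052, 0.0258, 0.7222, 0.5245, 0.3310).
e_1·c_3 = (-0.1313)·3 + (-0.5252)·(-3) + 0.5252·0 + (-0.5252)·(-4) + (-0.3939)·(-1) = 3.6766; e_2·c_3 = (-0.3052)·3 + 0.0258·(-3) + 0.7222·0 + 0.5245·(-4) + 0.3310·(-1) = -3.4218.
u_3 = c_3 − 3.6766·e_1 + 3.4218·e_2 = (2.4384, -0.9807, 0.5402, -0.2744, 1.5809).
‖u_3‖ = 3.1263, so e_3 = (0.7800, -0.3137, 0.1728, -0.0878, 0.5057).
e_1·c_4 = (-0.1313)·3 + (-0.5252)·(-2) + 0.5252·2 + (-0.5252)·(-1) + (-0.3939)·(-2) = 3.0200; e_2·c_4 = (-0.3052)·3 + 0.0258·(-2) + 0.7222·2 + 0.5245·(-1) + 0.3310·(-2) = -0.7093; e_3·c_4 = 0.7800·3 + (-0.3137)·(-2) + 0.1728·2 + (-0.0878)·(-1) + 0.5057·(-2) = 2.3892.
u_4 = c_4 − 3.0200·e_1 + 0.7093·e_2 − 2.3892·e_3 = (1.3166, 0.3540, 0.5132, 1.1679, -1.7837).
‖u_4‖ = 2.5822, so e_4 = (0.5099, 0.1371, 0.1987, 0.4523, -0.6908).

Q = [[-0.1313, -0.3052, 0.7800, 0.5099], [-0.5252, 0.0258, -0.3137, 0.1371], [0.5252, 0.7222, 0.1728, 0.1987], [-0.5252, 0.5245, -0.0878, 0.4523], [-0.3939, 0.3310, 0.5057, -0.6908]], R = [[7.6158, -1.7070, 3.6766, 3.0200], [0.0000, 4.0108, -3.4218, -0.7093], [0.0000, 0.0000, 3.1263, 2.3892], [0.0000, 0.0000, 0.0000, 2.5822]]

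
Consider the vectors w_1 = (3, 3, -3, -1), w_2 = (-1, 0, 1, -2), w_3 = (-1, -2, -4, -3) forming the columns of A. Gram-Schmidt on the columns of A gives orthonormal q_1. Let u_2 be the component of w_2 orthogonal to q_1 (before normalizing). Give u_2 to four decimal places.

u_2 = (-0.5714, 0.4286, 0.5714, -2.1429)

w_1 = (3, 3, -3, -1); ‖w_1‖ = 5.2915, so q_1 = (0.5669, 0.5669, -0.5669, -0.1890).
q_1·w_2 = 0.5669·(-1) + 0.5669·0 + (-0.5669)·1 + (-0.1890)·(-2) = -0.7559.
u_2 = w_2 + 0.7559·q_1 = (-0.5714, 0.4286, 0.5714, -2.1429).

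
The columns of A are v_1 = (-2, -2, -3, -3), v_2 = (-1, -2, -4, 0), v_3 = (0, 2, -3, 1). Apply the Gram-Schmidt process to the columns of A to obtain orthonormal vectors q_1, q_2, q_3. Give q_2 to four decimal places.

q_2 = (0.1316, -0.2106, -0.6581, 0.7108)

v_1 = (-2, -2, -3, -3); ‖v_1‖ = 5.0990, so q_1 = (-0.3922, -0.3922, -0.5883, -0.5883).
q_1·v_2 = (-0.3922)·(-1) + (-0.3922)·(-2) + (-0.5883)·(-4) + (-0.5883)·0 = 3.5301.
u_2 = v_2 − 3.5301·q_1 = (0.3846, -0.6154, -1.9231, 2.0769).
‖u_2‖ = 2.9221, so q_2 = (0.1316, -0.2106, -0.6581, 0.7108).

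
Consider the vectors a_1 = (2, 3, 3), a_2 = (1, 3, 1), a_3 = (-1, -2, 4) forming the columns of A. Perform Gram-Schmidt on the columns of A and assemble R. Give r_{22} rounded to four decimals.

a_1 = (2, 3, 3); ‖a_1‖ = 4.6904, so q_1 = (0.4264, 0.6396, 0.6396).
q_1·a_2 = 0.4264·1 + 0.6396·3 + 0.6396·1 = 2.9848.
u_2 = a_2 − 2.9848·q_1 = (-0.2727, 1.0909, -0.9091).
r_{22} = ‖u_2‖ = 1.4460.

r_{22} = 1.4460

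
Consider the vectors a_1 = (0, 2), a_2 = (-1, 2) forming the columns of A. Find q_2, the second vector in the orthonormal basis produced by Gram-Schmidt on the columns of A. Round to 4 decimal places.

q_1 = a_1/‖a_1‖ = (0, 2)/2.0000 = (0.0000, 1.0000).
r_{12} = q_1·a_2 = 2.0000.
u_2 = a_2 − 2.0000·q_1 = (-1.0000, 0.0000).
‖u_2‖ = 1.0000, so q_2 = (-1.0000, 0.0000).

q_2 = (-1.0000, 0.0000)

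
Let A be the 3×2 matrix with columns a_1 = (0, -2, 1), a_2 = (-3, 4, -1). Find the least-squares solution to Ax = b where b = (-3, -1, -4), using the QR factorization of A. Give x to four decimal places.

a_1 = (0, -2, 1); ‖a_1‖ = 2.2361, so e_1 = (0.0000, -0.8944, 0.4472).
e_1·a_2 = 0.0000·(-3) + (-0.8944)·4 + 0.4472·(-1) = -4.0249.
u_2 = a_2 + 4.0249·e_1 = (-3.0000, 0.4000, 0.8000).
‖u_2‖ = 3.1305, so e_2 = (-0.9583, 0.1278, 0.2556).
Qᵀb = (-0.8944, 1.7250).
Back-substitute: x_2 = 1.7250/3.1305 = 0.5510.
x_1 = (-0.8944 + 4.0249·0.5510)/2.2361 = 0.5918.

x = (0.5918, 0.5510)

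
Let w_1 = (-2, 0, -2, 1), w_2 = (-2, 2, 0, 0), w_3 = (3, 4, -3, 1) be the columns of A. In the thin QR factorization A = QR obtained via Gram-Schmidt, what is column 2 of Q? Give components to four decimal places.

w_1 = (-2, 0, -2, 1); ‖w_1‖ = 3.0000, so q_1 = (-0.6667, 0.0000, -0.6667, 0.3333).
q_1·w_2 = (-0.6667)·(-2) + 0.0000·2 + (-0.6667)·0 + 0.3333·0 = 1.3333.
u_2 = w_2 − 1.3333·q_1 = (-1.1111, 2.0000, 0.8889, -0.4444).
‖u_2‖ = 2.4944, so q_2 = (-0.4454, 0.8018, 0.3563, -0.1782).

q_2 = (-0.4454, 0.8018, 0.3563, -0.1782)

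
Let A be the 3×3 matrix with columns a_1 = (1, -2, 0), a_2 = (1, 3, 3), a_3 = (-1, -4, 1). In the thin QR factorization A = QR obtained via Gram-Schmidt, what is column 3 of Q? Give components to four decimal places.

a_1 = (1, -2, 0); ‖a_1‖ = 2.2361, so e_1 = (0.4472, -0.8944, 0.0000).
e_1·a_2 = 0.4472·1 + (-0.8944)·3 + 0.0000·3 = -2.2361.
u_2 = a_2 + 2.2361·e_1 = (2.0000, 1.0000, 3.0000).
‖u_2‖ = 3.7417, so e_2 = (0.5345, 0.2673, 0.8018).
e_1·a_3 = 0.4472·(-1) + (-0.8944)·(-4) + 0.0000·1 = 3.1305; e_2·a_3 = 0.5345·(-1) + 0.2673·(-4) + 0.8018·1 = -0.8018.
u_3 = a_3 − 3.1305·e_1 + 0.8018·e_2 = (-1.9714, -0.9857, 1.6429).
‖u_3‖ = 2.7490, so e_3 = (-0.7171, -0.3586, 0.5976).

e_3 = (-0.7171, -0.3586, 0.5976)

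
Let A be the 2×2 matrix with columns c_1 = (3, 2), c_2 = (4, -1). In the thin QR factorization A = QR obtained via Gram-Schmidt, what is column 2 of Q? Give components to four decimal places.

e_2 = (0.5547, -0.8321)

c_1 = (3, 2); ‖c_1‖ = 3.6056, so e_1 = (0.8321, 0.5547).
e_1·c_2 = 0.8321·4 + 0.5547·(-1) = 2.7735.
u_2 = c_2 − 2.7735·e_1 = (1.6923, -2.5385).
‖u_2‖ = 3.0509, so e_2 = (0.5547, -0.8321).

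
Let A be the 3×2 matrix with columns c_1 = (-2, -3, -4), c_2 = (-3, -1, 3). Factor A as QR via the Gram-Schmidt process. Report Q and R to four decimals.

Q = [[-0.3714, -0.7418], [-0.5571, -0.3031], [-0.7428, 0.5982]], R = [[5.3852, -0.5571], [0.0000, 4.3232]]

c_1 = (-2, -3, -4); ‖c_1‖ = 5.3852, so q_1 = (-0.3714, -0.5571, -0.7428).
q_1·c_2 = (-0.3714)·(-3) + (-0.5571)·(-1) + (-0.7428)·3 = -0.5571.
u_2 = c_2 + 0.5571·q_1 = (-3.2069, -1.3103, 2.5862).
‖u_2‖ = 4.3232, so q_2 = (-0.7418, -0.3031, 0.5982).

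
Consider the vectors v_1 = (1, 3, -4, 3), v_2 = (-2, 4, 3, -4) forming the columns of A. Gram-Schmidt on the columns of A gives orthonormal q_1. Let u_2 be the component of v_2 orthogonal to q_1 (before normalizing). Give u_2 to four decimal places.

q_1 = v_1/‖v_1‖ = (1, 3, -4, 3)/5.9161 = (0.1690, 0.5071, -0.6761, 0.5071).
r_{12} = q_1·v_2 = -2.3664.
u_2 = v_2 + 2.3664·q_1 = (-1.6000, 5.2000, 1.4000, -2.8000).

u_2 = (-1.6000, 5.2000, 1.4000, -2.8000)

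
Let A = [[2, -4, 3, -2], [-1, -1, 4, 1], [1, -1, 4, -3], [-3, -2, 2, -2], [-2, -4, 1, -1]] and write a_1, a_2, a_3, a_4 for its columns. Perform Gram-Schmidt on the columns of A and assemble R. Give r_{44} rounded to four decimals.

r_{44} = 2.9801

a_1 = (2, -1, 1, -3, -2); ‖a_1‖ = 4.3589, so e_1 = (0.4588, -0.2294, 0.2294, -0.6882, -0.4588).
e_1·a_2 = 0.4588·(-4) + (-0.2294)·(-1) + 0.2294·(-1) + (-0.6882)·(-2) + (-0.4588)·(-4) = 1.3765.
u_2 = a_2 − 1.3765·e_1 = (-4.6316, -0.6842, -1.3158, -1.0526, -3.3684).
‖u_2‖ = 6.0088, so e_2 = (-0.7708, -0.1139, -0.2190, -0.1752, -0.5606).
e_1·a_3 = 0.4588·3 + (-0.2294)·4 + 0.2294·4 + (-0.6882)·2 + (-0.4588)·1 = -0.4588; e_2·a_3 = (-0.7708)·3 + (-0.1139)·4 + (-0.2190)·4 + (-0.1752)·2 + (-0.5606)·1 = -4.5547.
u_3 = a_3 + 0.4588·e_1 + 4.5547·e_2 = (-0.3003, 3.3761, 3.1079, 0.8863, -1.7638).
‖u_3‖ = 5.0044, so e_3 = (-0.0600, 0.6746, 0.6210, 0.1771, -0.3525).
e_1·a_4 = 0.4588·(-2) + (-0.2294)·1 + 0.2294·(-3) + (-0.6882)·(-2) + (-0.4588)·(-1) = 0.0000; e_2·a_4 = (-0.7708)·(-2) + (-0.1139)·1 + (-0.2190)·(-3) + (-0.1752)·(-2) + (-0.5606)·(-1) = 2.9956; e_3·a_4 = (-0.0600)·(-2) + 0.6746·1 + 0.6210·(-3) + 0.1771·(-2) + (-0.3525)·(-1) = -1.0702.
u_4 = a_4 + 0.0000·e_1 − 2.9956·e_2 + 1.0702·e_3 = (0.2448, 2.0631, -1.6794, -1.2857, 0.3021).
r_{44} = ‖u_4‖ = 2.9801.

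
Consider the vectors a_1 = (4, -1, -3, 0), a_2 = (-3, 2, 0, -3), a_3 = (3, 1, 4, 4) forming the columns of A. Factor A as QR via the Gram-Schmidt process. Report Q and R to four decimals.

a_1 = (4, -1, -3, 0); ‖a_1‖ = 5.0990, so q_1 = (0.7845, -0.1961, -0.5883, 0.0000).
q_1·a_2 = 0.7845·(-3) + (-0.1961)·2 + (-0.5883)·0 + 0.0000·(-3) = -2.7456.
u_2 = a_2 + 2.7456·q_1 = (-0.8462, 1.4615, -1.6154, -3.0000).
‖u_2‖ = 3.8028, so q_2 = (-0.2225, 0.3843, -0.4248, -0.7889).
q_1·a_3 = 0.7845·3 + (-0.1961)·1 + (-0.5883)·4 + 0.0000·4 = -0.1961; q_2·a_3 = (-0.2225)·3 + 0.3843·1 + (-0.4248)·4 + (-0.7889)·4 = -5.1379.
u_3 = a_3 + 0.1961·q_1 + 5.1379·q_2 = (2.0106, 2.9362, 1.7021, -0.0532).
‖u_3‖ = 3.9451, so q_3 = (0.5097, 0.7443, 0.4315, -0.0135).

Q = [[0.7845, -0.2225, 0.5097], [-0.1961, 0.3843, 0.7443], [-0.5883, -0.4248, 0.4315], [0.0000, -0.7889, -0.0135]], R = [[5.0990, -2.7456, -0.1961], [0.0000, 3.8028, -5.1379], [0.0000, 0.0000, 3.9451]]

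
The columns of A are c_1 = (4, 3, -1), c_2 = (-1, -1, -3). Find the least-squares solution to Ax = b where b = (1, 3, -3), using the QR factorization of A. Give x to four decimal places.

x = (0.7259, 0.7185)

q_1 = c_1/‖c_1‖ = (4, 3, -1)/5.0990 = (0.7845, 0.5883, -0.1961).
r_{12} = q_1·c_2 = -0.7845.
u_2 = c_2 + 0.7845·q_1 = (-0.3846, -0.5385, -3.1538).
‖u_2‖ = 3.2225, so q_2 = (-0.1194, -0.1671, -0.9787).
Qᵀb = (3.1379, 2.3154).
Back-substitute: x_2 = 2.3154/3.2225 = 0.7185.
x_1 = (3.1379 + 0.7845·0.7185)/5.0990 = 0.7259.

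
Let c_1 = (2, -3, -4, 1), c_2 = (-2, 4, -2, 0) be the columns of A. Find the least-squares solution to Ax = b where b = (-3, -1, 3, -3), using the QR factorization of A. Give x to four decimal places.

x = (-0.7073, -0.4024)

q_1 = c_1/‖c_1‖ = (2, -3, -4, 1)/5.4772 = (0.3651, -0.5477, -0.7303, 0.1826).
r_{12} = q_1·c_2 = -1.4606.
u_2 = c_2 + 1.4606·q_1 = (-1.4667, 3.2000, -3.0667, 0.2667).
‖u_2‖ = 4.6762, so q_2 = (-0.3136, 0.6843, -0.6558, 0.0570).
Qᵀb = (-3.2863, -1.8819).
Back-substitute: x_2 = -1.8819/4.6762 = -0.4024.
x_1 = (-3.2863 + 1.4606·(-0.4024))/5.4772 = -0.7073.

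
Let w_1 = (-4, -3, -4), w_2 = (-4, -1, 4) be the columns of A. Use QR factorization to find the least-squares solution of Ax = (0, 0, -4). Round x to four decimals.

e_1 = w_1/‖w_1‖ = (-4, -3, -4)/6.4031 = (-0.6247, -0.4685, -0.6247).
r_{12} = e_1·w_2 = 0.4685.
u_2 = w_2 − 0.4685·e_1 = (-3.7073, -0.7805, 4.2927).
‖u_2‖ = 5.7254, so e_2 = (-0.6475, -0.1363, 0.7498).
Qᵀb = (2.4988, -2.9990).
Back-substitute: x_2 = -2.9990/5.7254 = -0.5238.
x_1 = (2.4988 − 0.4685·(-0.5238))/6.4031 = 0.4286.

x = (0.4286, -0.5238)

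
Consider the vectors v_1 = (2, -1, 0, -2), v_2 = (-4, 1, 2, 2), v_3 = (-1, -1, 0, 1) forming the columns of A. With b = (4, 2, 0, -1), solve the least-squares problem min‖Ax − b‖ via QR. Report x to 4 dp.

q_1 = v_1/‖v_1‖ = (2, -1, 0, -2)/3.0000 = (0.6667, -0.3333, 0.0000, -0.6667).
r_{12} = q_1·v_2 = -4.3333.
u_2 = v_2 + 4.3333·q_1 = (-1.1111, -0.4444, 2.0000, -0.8889).
‖u_2‖ = 2.4944, so q_2 = (-0.4454, -0.1782, 0.8018, -0.3563).
r_{13} = q_1·v_3 = -1.0000; r_{23} = q_2·v_3 = 0.2673.
u_3 = v_3 + 1.0000·q_1 − 0.2673·q_2 = (-0.2143, -1.2857, -0.2143, 0.4286).
‖u_3‖ = 1.3887, so q_3 = (-0.1543, -0.9258, -0.1543, 0.3086).
Qᵀb = (2.6667, -1.7817, -2.7775).
Back-substitute: x_3 = -2.7775/1.3887 = -2.0000.
x_2 = (-1.7817 − 0.2673·(-2.0000))/2.4944 = -0.5000.
x_1 = (2.6667 + 4.3333·(-0.5000) + 1.0000·(-2.0000))/3.0000 = -0.5000.

x = (-0.5000, -0.5000, -2.0000)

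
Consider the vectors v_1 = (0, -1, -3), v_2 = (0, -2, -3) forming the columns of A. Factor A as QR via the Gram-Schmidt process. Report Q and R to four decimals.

Q = [[0.0000, 0.0000], [-0.3162, -0.9487], [-0.9487, 0.3162]], R = [[3.1623, 3.4785], [0.0000, 0.9487]]

e_1 = v_1/‖v_1‖ = (0, -1, -3)/3.1623 = (0.0000, -0.3162, -0.9487).
r_{12} = e_1·v_2 = 3.4785.
u_2 = v_2 − 3.4785·e_1 = (0.0000, -0.9000, 0.3000).
‖u_2‖ = 0.9487, so e_2 = (0.0000, -0.9487, 0.3162).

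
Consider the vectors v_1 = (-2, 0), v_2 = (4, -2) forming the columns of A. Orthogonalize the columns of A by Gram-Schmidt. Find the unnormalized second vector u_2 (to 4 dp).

v_1 = (-2, 0); ‖v_1‖ = 2.0000, so e_1 = (-1.0000, 0.0000).
e_1·v_2 = (-1.0000)·4 + 0.0000·(-2) = -4.0000.
u_2 = v_2 + 4.0000·e_1 = (0.0000, -2.0000).

u_2 = (0.0000, -2.0000)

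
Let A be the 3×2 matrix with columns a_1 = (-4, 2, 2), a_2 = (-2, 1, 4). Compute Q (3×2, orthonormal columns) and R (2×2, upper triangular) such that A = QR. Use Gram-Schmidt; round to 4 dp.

a_1 = (-4, 2, 2); ‖a_1‖ = 4.8990, so e_1 = (-0.8165, 0.4082, 0.4082).
e_1·a_2 = (-0.8165)·(-2) + 0.4082·1 + 0.4082·4 = 3.6742.
u_2 = a_2 − 3.6742·e_1 = (1.0000, -0.5000, 2.5000).
‖u_2‖ = 2.7386, so e_2 = (0.3651, -0.1826, 0.9129).

Q = [[-0.8165, 0.3651], [0.4082, -0.1826], [0.4082, 0.9129]], R = [[4.8990, 3.6742], [0.0000, 2.7386]]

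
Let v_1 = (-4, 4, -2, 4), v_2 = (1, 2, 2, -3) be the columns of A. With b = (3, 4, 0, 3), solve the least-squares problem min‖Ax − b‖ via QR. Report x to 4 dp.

e_1 = v_1/‖v_1‖ = (-4, 4, -2, 4)/7.2111 = (-0.5547, 0.5547, -0.2774, 0.5547).
r_{12} = e_1·v_2 = -1.6641.
u_2 = v_2 + 1.6641·e_1 = (0.0769, 2.9231, 1.5385, -2.0769).
‖u_2‖ = 3.9027, so e_2 = (0.0197, 0.7490, 0.3942, -0.5322).
Qᵀb = (2.2188, 1.4586).
Back-substitute: x_2 = 1.4586/3.9027 = 0.3737.
x_1 = (2.2188 + 1.6641·0.3737)/7.2111 = 0.3939.

x = (0.3939, 0.3737)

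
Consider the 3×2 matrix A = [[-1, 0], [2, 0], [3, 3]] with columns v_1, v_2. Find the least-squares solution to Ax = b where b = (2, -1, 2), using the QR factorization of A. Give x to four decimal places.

v_1 = (-1, 2, 3); ‖v_1‖ = 3.7417, so q_1 = (-0.2673, 0.5345, 0.8018).
q_1·v_2 = (-0.2673)·0 + 0.5345·0 + 0.8018·3 = 2.4054.
u_2 = v_2 − 2.4054·q_1 = (0.6429, -1.2857, 1.0714).
‖u_2‖ = 1.7928, so q_2 = (0.3586, -0.7171, 0.5976).
Qᵀb = (0.5345, 2.6295).
Back-substitute: x_2 = 2.6295/1.7928 = 1.4667.
x_1 = (0.5345 − 2.4054·1.4667)/3.7417 = -0.8000.

x = (-0.8000, 1.4667)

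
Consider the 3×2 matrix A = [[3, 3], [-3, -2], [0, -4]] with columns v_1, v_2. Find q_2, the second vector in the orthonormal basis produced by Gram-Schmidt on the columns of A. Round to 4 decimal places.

q_1 = v_1/‖v_1‖ = (3, -3, 0)/4.2426 = (0.7071, -0.7071, 0.0000).
r_{12} = q_1·v_2 = 3.5355.
u_2 = v_2 − 3.5355·q_1 = (0.5000, 0.5000, -4.0000).
‖u_2‖ = 4.0620, so q_2 = (0.1231, 0.1231, -0.9847).

q_2 = (0.1231, 0.1231, -0.9847)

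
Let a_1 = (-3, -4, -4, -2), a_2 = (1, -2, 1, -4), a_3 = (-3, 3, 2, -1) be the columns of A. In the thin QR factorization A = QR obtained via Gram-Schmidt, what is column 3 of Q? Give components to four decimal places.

e_3 = (-0.7625, 0.4631, 0.2843, -0.3511)

a_1 = (-3, -4, -4, -2); ‖a_1‖ = 6.7082, so e_1 = (-0.4472, -0.5963, -0.5963, -0.2981).
e_1·a_2 = (-0.4472)·1 + (-0.5963)·(-2) + (-0.5963)·1 + (-0.2981)·(-4) = 1.3416.
u_2 = a_2 − 1.3416·e_1 = (1.6000, -1.2000, 1.8000, -3.6000).
‖u_2‖ = 4.4944, so e_2 = (0.3560, -0.2670, 0.4005, -0.8010).
e_1·a_3 = (-0.4472)·(-3) + (-0.5963)·3 + (-0.5963)·2 + (-0.2981)·(-1) = -1.3416; e_2·a_3 = 0.3560·(-3) + (-0.2670)·3 + 0.4005·2 + (-0.8010)·(-1) = -0.2670.
u_3 = a_3 + 1.3416·e_1 + 0.2670·e_2 = (-3.5050, 2.1287, 1.3069, -1.6139).
‖u_3‖ = 4.5966, so e_3 = (-0.7625, 0.4631, 0.2843, -0.3511).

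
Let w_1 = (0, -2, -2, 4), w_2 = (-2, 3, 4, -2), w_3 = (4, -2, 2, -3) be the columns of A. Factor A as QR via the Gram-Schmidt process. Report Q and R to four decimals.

q_1 = w_1/‖w_1‖ = (0, -2, -2, 4)/4.8990 = (0.0000, -0.4082, -0.4082, 0.8165).
r_{12} = q_1·w_2 = -4.4907.
u_2 = w_2 + 4.4907·q_1 = (-2.0000, 1.1667, 2.1667, 1.6667).
‖u_2‖ = 3.5824, so q_2 = (-0.5583, 0.3257, 0.6048, 0.4652).
r_{13} = q_1·w_3 = -2.4495; r_{23} = q_2·w_3 = -3.0706.
u_3 = w_3 + 2.4495·q_1 + 3.0706·q_2 = (2.2857, -2.0000, 2.8571, 0.4286).
‖u_3‖ = 4.1918, so q_3 = (0.5453, -0.4771, 0.6816, 0.1022).

Q = [[0.0000, -0.5583, 0.5453], [-0.4082, 0.3257, -0.4771], [-0.4082, 0.6048, 0.6816], [0.8165, 0.4652, 0.1022]], R = [[4.8990, -4.4907, -2.4495], [0.0000, 3.5824, -3.0706], [0.0000, 0.0000, 4.1918]]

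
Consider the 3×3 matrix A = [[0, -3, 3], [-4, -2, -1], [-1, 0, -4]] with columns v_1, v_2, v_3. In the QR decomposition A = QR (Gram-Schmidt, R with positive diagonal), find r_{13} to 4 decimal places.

r_{13} = 1.9403

e_1 = v_1/‖v_1‖ = (0, -4, -1)/4.1231 = (0.0000, -0.9701, -0.2425).
r_{13} = e_1·v_3 = 1.9403.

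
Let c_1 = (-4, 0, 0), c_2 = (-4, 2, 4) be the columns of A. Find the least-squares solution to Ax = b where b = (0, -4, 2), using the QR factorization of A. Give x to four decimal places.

x = (0.0000, 0.0000)

c_1 = (-4, 0, 0); ‖c_1‖ = 4.0000, so e_1 = (-1.0000, 0.0000, 0.0000).
e_1·c_2 = (-1.0000)·(-4) + 0.0000·2 + 0.0000·4 = 4.0000.
u_2 = c_2 − 4.0000·e_1 = (0.0000, 2.0000, 4.0000).
‖u_2‖ = 4.4721, so e_2 = (0.0000, 0.4472, 0.8944).
Qᵀb = (0.0000, 0.0000).
Back-substitute: x_2 = 0.0000/4.4721 = 0.0000.
x_1 = (0.0000 − 4.0000·0.0000)/4.0000 = 0.0000.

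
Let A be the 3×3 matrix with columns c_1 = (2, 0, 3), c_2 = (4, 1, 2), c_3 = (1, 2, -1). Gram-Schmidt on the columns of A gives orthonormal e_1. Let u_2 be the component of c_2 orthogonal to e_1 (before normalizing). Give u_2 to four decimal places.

c_1 = (2, 0, 3); ‖c_1‖ = 3.6056, so e_1 = (0.5547, 0.0000, 0.8321).
e_1·c_2 = 0.5547·4 + 0.0000·1 + 0.8321·2 = 3.8829.
u_2 = c_2 − 3.8829·e_1 = (1.8462, 1.0000, -1.2308).

u_2 = (1.8462, 1.0000, -1.2308)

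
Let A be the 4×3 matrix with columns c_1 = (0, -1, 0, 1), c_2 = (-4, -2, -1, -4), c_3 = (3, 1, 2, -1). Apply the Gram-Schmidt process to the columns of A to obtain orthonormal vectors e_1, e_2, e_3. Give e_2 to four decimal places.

e_2 = (-0.6761, -0.5071, -0.1690, -0.5071)

e_1 = c_1/‖c_1‖ = (0, -1, 0, 1)/1.4142 = (0.0000, -0.7071, 0.0000, 0.7071).
r_{12} = e_1·c_2 = -1.4142.
u_2 = c_2 + 1.4142·e_1 = (-4.0000, -3.0000, -1.0000, -3.0000).
‖u_2‖ = 5.9161, so e_2 = (-0.6761, -0.5071, -0.1690, -0.5071).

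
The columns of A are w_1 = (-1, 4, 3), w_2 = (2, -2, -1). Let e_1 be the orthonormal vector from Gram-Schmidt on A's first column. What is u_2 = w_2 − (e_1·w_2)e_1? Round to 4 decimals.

w_1 = (-1, 4, 3); ‖w_1‖ = 5.0990, so e_1 = (-0.1961, 0.7845, 0.5883).
e_1·w_2 = (-0.1961)·2 + 0.7845·(-2) + 0.5883·(-1) = -2.5495.
u_2 = w_2 + 2.5495·e_1 = (1.5000, 0.0000, 0.5000).

u_2 = (1.5000, 0.0000, 0.5000)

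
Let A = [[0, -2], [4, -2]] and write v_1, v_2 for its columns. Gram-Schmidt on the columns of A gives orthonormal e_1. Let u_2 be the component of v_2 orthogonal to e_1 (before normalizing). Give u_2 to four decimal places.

e_1 = v_1/‖v_1‖ = (0, 4)/4.0000 = (0.0000, 1.0000).
r_{12} = e_1·v_2 = -2.0000.
u_2 = v_2 + 2.0000·e_1 = (-2.0000, 0.0000).

u_2 = (-2.0000, 0.0000)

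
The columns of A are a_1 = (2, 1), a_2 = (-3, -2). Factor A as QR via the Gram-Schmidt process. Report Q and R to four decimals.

Q = [[0.8944, 0.4472], [0.4472, -0.8944]], R = [[2.2361, -3.5777], [0.0000, 0.4472]]

e_1 = a_1/‖a_1‖ = (2, 1)/2.2361 = (0.8944, 0.4472).
r_{12} = e_1·a_2 = -3.5777.
u_2 = a_2 + 3.5777·e_1 = (0.2000, -0.4000).
‖u_2‖ = 0.4472, so e_2 = (0.4472, -0.8944).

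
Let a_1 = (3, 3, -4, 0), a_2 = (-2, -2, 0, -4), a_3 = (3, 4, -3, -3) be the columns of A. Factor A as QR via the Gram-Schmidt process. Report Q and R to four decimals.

Q = [[0.5145, -0.2117, 0.2188], [0.5145, -0.2117, 0.6185], [-0.6860, -0.3176, 0.6280], [0.0000, -0.8997, -0.4186]], R = [[5.8310, -2.0580, 5.6595], [0.0000, 4.4458, 2.1700], [0.0000, 0.0000, 2.5024]]

q_1 = a_1/‖a_1‖ = (3, 3, -4, 0)/5.8310 = (0.5145, 0.5145, -0.6860, 0.0000).
r_{12} = q_1·a_2 = -2.0580.
u_2 = a_2 + 2.0580·q_1 = (-0.9412, -0.9412, -1.4118, -4.0000).
‖u_2‖ = 4.4458, so q_2 = (-0.2117, -0.2117, -0.3176, -0.8997).
r_{13} = q_1·a_3 = 5.6595; r_{23} = q_2·a_3 = 2.1700.
u_3 = a_3 − 5.6595·q_1 − 2.1700·q_2 = (0.5476, 1.5476, 1.5714, -1.0476).
‖u_3‖ = 2.5024, so q_3 = (0.2188, 0.6185, 0.6280, -0.4186).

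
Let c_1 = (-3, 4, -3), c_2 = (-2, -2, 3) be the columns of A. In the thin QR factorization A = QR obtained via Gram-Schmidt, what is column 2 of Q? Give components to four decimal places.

c_1 = (-3, 4, -3); ‖c_1‖ = 5.8310, so q_1 = (-0.5145, 0.6860, -0.5145).
q_1·c_2 = (-0.5145)·(-2) + 0.6860·(-2) + (-0.5145)·3 = -1.8865.
u_2 = c_2 + 1.8865·q_1 = (-2.9706, -0.7059, 2.0294).
‖u_2‖ = 3.6662, so q_2 = (-0.8103, -0.1925, 0.5535).

q_2 = (-0.8103, -0.1925, 0.5535)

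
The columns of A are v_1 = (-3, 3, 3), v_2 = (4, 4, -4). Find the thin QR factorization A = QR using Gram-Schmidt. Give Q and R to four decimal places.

v_1 = (-3, 3, 3); ‖v_1‖ = 5.1962, so e_1 = (-0.5774, 0.5774, 0.5774).
e_1·v_2 = (-0.5774)·4 + 0.5774·4 + 0.5774·(-4) = -2.3094.
u_2 = v_2 + 2.3094·e_1 = (2.6667, 5.3333, -2.6667).
‖u_2‖ = 6.5320, so e_2 = (0.4082, 0.8165, -0.4082).

Q = [[-0.5774, 0.4082], [0.5774, 0.8165], [0.5774, -0.4082]], R = [[5.1962, -2.3094], [0.0000, 6.5320]]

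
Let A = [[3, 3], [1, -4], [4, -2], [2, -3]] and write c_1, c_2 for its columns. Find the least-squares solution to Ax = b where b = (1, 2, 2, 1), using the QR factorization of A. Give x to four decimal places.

q_1 = c_1/‖c_1‖ = (3, 1, 4, 2)/5.4772 = (0.5477, 0.1826, 0.7303, 0.3651).
r_{12} = q_1·c_2 = -1.6432.
u_2 = c_2 + 1.6432·q_1 = (3.9000, -3.7000, -0.8000, -2.4000).
‖u_2‖ = 5.9414, so q_2 = (0.6564, -0.6228, -0.1346, -0.4039).
Qᵀb = (2.7386, -1.2623).
Back-substitute: x_2 = -1.2623/5.9414 = -0.2125.
x_1 = (2.7386 + 1.6432·(-0.2125))/5.4772 = 0.4363.

x = (0.4363, -0.2125)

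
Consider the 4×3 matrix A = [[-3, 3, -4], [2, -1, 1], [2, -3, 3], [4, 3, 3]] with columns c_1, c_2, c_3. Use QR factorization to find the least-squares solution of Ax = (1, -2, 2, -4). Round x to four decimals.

x = (-1.6744, -0.2558, 1.0930)

c_1 = (-3, 2, 2, 4); ‖c_1‖ = 5.7446, so e_1 = (-0.5222, 0.3482, 0.3482, 0.6963).
e_1·c_2 = (-0.5222)·3 + 0.3482·(-1) + 0.3482·(-3) + 0.6963·3 = -0.8704.
u_2 = c_2 + 0.8704·e_1 = (2.5455, -0.6970, -2.6970, 3.6061).
‖u_2‖ = 5.2194, so e_2 = (0.4877, -0.1335, -0.5167, 0.6909).
e_1·c_3 = (-0.5222)·(-4) + 0.3482·1 + 0.3482·3 + 0.6963·3 = 5.5705; e_2·c_3 = 0.4877·(-4) + (-0.1335)·1 + (-0.5167)·3 + 0.6909·3 = -1.5618.
u_3 = c_3 − 5.5705·e_1 + 1.5618·e_2 = (-0.3293, -1.1479, 0.2536, 0.2002).
‖u_3‖ = 1.2372, so e_3 = (-0.2661, -0.9279, 0.2050, 0.1618).
Qᵀb = (-3.3075, -3.0422, 1.3523).
Back-substitute: x_3 = 1.3523/1.2372 = 1.0930.
x_2 = (-3.0422 + 1.5618·1.0930)/5.2194 = -0.2558.
x_1 = (-3.3075 + 0.8704·(-0.2558) − 5.5705·1.0930)/5.7446 = -1.6744.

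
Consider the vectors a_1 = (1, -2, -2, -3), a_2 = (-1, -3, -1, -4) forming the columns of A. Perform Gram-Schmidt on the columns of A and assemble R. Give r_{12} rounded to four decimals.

a_1 = (1, -2, -2, -3); ‖a_1‖ = 4.2426, so e_1 = (0.2357, -0.4714, -0.4714, -0.7071).
r_{12} = e_1·a_2 = 4.4783.

r_{12} = 4.4783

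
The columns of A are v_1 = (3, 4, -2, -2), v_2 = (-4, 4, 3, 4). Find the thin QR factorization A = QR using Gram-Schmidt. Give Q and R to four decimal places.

e_1 = v_1/‖v_1‖ = (3, 4, -2, -2)/5.7446 = (0.5222, 0.6963, -0.3482, -0.3482).
r_{12} = e_1·v_2 = -1.7408.
u_2 = v_2 + 1.7408·e_1 = (-3.0909, 5.2121, 2.3939, 3.3939).
‖u_2‖ = 7.3464, so e_2 = (-0.4207, 0.7095, 0.3259, 0.4620).

Q = [[0.5222, -0.4207], [0.6963, 0.7095], [-0.3482, 0.3259], [-0.3482, 0.4620]], R = [[5.7446, -1.7408], [0.0000, 7.3464]]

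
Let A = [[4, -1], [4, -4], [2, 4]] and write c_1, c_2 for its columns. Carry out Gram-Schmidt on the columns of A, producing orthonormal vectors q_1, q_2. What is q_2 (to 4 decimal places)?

q_2 = (0.0619, -0.4952, 0.8666)

q_1 = c_1/‖c_1‖ = (4, 4, 2)/6.0000 = (0.6667, 0.6667, 0.3333).
r_{12} = q_1·c_2 = -2.0000.
u_2 = c_2 + 2.0000·q_1 = (0.3333, -2.6667, 4.6667).
‖u_2‖ = 5.3852, so q_2 = (0.0619, -0.4952, 0.8666).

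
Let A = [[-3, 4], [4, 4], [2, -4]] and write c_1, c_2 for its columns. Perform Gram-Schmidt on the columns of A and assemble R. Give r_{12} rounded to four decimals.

r_{12} = -0.7428

c_1 = (-3, 4, 2); ‖c_1‖ = 5.3852, so e_1 = (-0.5571, 0.7428, 0.3714).
r_{12} = e_1·c_2 = -0.7428.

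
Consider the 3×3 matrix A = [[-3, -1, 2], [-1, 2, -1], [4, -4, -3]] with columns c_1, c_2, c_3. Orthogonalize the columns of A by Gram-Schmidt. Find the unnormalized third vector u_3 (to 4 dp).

c_1 = (-3, -1, 4); ‖c_1‖ = 5.0990, so e_1 = (-0.5883, -0.1961, 0.7845).
e_1·c_2 = (-0.5883)·(-1) + (-0.1961)·2 + 0.7845·(-4) = -2.9417.
u_2 = c_2 + 2.9417·e_1 = (-2.7308, 1.4231, -1.6923).
‖u_2‖ = 3.5137, so e_2 = (-0.7772, 0.4050, -0.4816).
e_1·c_3 = (-0.5883)·2 + (-0.1961)·(-1) + 0.7845·(-3) = -3.3340; e_2·c_3 = (-0.7772)·2 + 0.4050·(-1) + (-0.4816)·(-3) = -0.5145.
u_3 = c_3 + 3.3340·e_1 + 0.5145·e_2 = (-0.3614, -1.4455, -0.6324).

u_3 = (-0.3614, -1.4455, -0.6324)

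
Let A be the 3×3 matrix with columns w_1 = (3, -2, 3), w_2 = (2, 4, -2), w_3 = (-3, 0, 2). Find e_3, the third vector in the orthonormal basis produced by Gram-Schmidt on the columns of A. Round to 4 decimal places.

w_1 = (3, -2, 3); ‖w_1‖ = 4.6904, so e_1 = (0.6396, -0.4264, 0.6396).
e_1·w_2 = 0.6396·2 + (-0.4264)·4 + 0.6396·(-2) = -1.7056.
u_2 = w_2 + 1.7056·e_1 = (3.0909, 3.2727, -0.9091).
‖u_2‖ = 4.5925, so e_2 = (0.6730, 0.7126, -0.1980).
e_1·w_3 = 0.6396·(-3) + (-0.4264)·0 + 0.6396·2 = -0.6396; e_2·w_3 = 0.6730·(-3) + 0.7126·0 + (-0.1980)·2 = -2.4150.
u_3 = w_3 + 0.6396·e_1 + 2.4150·e_2 = (-0.9655, 1.4483, 1.9310).
‖u_3‖ = 2.5997, so e_3 = (-0.3714, 0.5571, 0.7428).

e_3 = (-0.3714, 0.5571, 0.7428)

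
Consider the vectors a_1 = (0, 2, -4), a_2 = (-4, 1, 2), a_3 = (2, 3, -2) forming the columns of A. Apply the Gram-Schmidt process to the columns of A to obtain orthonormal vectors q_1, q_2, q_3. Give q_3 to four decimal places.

q_3 = (0.4082, 0.8165, 0.4082)

q_1 = a_1/‖a_1‖ = (0, 2, -4)/4.4721 = (0.0000, 0.4472, -0.8944).
r_{12} = q_1·a_2 = -1.3416.
u_2 = a_2 + 1.3416·q_1 = (-4.0000, 1.6000, 0.8000).
‖u_2‖ = 4.3818, so q_2 = (-0.9129, 0.3651, 0.1826).
r_{13} = q_1·a_3 = 3.1305; r_{23} = q_2·a_3 = -1.0954.
u_3 = a_3 − 3.1305·q_1 + 1.0954·q_2 = (1.0000, 2.0000, 1.0000).
‖u_3‖ = 2.4495, so q_3 = (0.4082, 0.8165, 0.4082).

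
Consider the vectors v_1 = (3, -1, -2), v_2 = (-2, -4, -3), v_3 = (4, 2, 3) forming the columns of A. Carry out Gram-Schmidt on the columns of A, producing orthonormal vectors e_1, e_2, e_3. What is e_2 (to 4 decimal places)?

e_1 = v_1/‖v_1‖ = (3, -1, -2)/3.7417 = (0.8018, -0.2673, -0.5345).
r_{12} = e_1·v_2 = 1.0690.
u_2 = v_2 − 1.0690·e_1 = (-2.8571, -3.7143, -2.4286).
‖u_2‖ = 5.2780, so e_2 = (-0.5413, -0.7037, -0.4601).

e_2 = (-0.5413, -0.7037, -0.4601)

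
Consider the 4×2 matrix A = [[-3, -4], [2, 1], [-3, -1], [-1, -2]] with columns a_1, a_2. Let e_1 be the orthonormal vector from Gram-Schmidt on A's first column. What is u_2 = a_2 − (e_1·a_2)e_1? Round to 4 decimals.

a_1 = (-3, 2, -3, -1); ‖a_1‖ = 4.7958, so e_1 = (-0.6255, 0.4170, -0.6255, -0.2085).
e_1·a_2 = (-0.6255)·(-4) + 0.4170·1 + (-0.6255)·(-1) + (-0.2085)·(-2) = 3.9618.
u_2 = a_2 − 3.9618·e_1 = (-1.5217, -0.6522, 1.4783, -1.1739).

u_2 = (-1.5217, -0.6522, 1.4783, -1.1739)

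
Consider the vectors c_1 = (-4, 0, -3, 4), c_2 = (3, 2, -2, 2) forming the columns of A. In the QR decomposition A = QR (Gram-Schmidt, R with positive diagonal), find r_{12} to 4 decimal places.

q_1 = c_1/‖c_1‖ = (-4, 0, -3, 4)/6.4031 = (-0.6247, 0.0000, -0.4685, 0.6247).
r_{12} = q_1·c_2 = 0.3123.

r_{12} = 0.3123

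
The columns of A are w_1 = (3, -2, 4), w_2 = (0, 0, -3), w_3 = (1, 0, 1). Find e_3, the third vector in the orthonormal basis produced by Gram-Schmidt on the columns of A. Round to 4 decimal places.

w_1 = (3, -2, 4); ‖w_1‖ = 5.3852, so e_1 = (0.5571, -0.3714, 0.7428).
e_1·w_2 = 0.5571·0 + (-0.3714)·0 + 0.7428·(-3) = -2.2283.
u_2 = w_2 + 2.2283·e_1 = (1.2414, -0.8276, -1.3448).
‖u_2‖ = 2.0086, so e_2 = (0.6180, -0.4120, -0.6695).
e_1·w_3 = 0.5571·1 + (-0.3714)·0 + 0.7428·1 = 1.2999; e_2·w_3 = 0.6180·1 + (-0.4120)·0 + (-0.6695)·1 = -0.0515.
u_3 = w_3 − 1.2999·e_1 + 0.0515·e_2 = (0.3077, 0.4615, 0.0000).
‖u_3‖ = 0.5547, so e_3 = (0.5547, 0.8321, 0.0000).

e_3 = (0.5547, 0.8321, 0.0000)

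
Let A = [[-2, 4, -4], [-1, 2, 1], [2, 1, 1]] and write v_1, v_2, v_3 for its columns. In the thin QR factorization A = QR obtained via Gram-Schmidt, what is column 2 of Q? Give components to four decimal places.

q_2 = (0.5963, 0.2981, 0.7454)

v_1 = (-2, -1, 2); ‖v_1‖ = 3.0000, so q_1 = (-0.6667, -0.3333, 0.6667).
q_1·v_2 = (-0.6667)·4 + (-0.3333)·2 + 0.6667·1 = -2.6667.
u_2 = v_2 + 2.6667·q_1 = (2.2222, 1.1111, 2.7778).
‖u_2‖ = 3.7268, so q_2 = (0.5963, 0.2981, 0.7454).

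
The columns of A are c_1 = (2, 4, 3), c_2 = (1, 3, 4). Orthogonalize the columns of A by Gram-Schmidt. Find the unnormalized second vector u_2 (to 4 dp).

c_1 = (2, 4, 3); ‖c_1‖ = 5.3852, so e_1 = (0.3714, 0.7428, 0.5571).
e_1·c_2 = 0.3714·1 + 0.7428·3 + 0.5571·4 = 4.8281.
u_2 = c_2 − 4.8281·e_1 = (-0.7931, -0.5862, 1.3103).

u_2 = (-0.7931, -0.5862, 1.3103)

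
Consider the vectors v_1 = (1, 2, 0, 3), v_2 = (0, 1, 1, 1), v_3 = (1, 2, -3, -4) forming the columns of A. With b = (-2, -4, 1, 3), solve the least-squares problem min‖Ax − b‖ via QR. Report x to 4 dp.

v_1 = (1, 2, 0, 3); ‖v_1‖ = 3.7417, so q_1 = (0.2673, 0.5345, 0.0000, 0.8018).
q_1·v_2 = 0.2673·0 + 0.5345·1 + 0.0000·1 + 0.8018·1 = 1.3363.
u_2 = v_2 − 1.3363·q_1 = (-0.3571, 0.2857, 1.0000, -0.0714).
‖u_2‖ = 1.1019, so q_2 = (-0.3241, 0.2593, 0.9075, -0.0648).
q_1·v_3 = 0.2673·1 + 0.5345·2 + 0.0000·(-3) + 0.8018·(-4) = -1.8708; q_2·v_3 = (-0.3241)·1 + 0.2593·2 + 0.9075·(-3) + (-0.0648)·(-4) = -2.2687.
u_3 = v_3 + 1.8708·q_1 + 2.2687·q_2 = (0.7647, 3.5882, -0.9412, -2.6471).
‖u_3‖ = 4.6209, so q_3 = (0.1655, 0.7765, -0.2037, -0.5728).
Qᵀb = (-0.2673, 0.3241, -5.3593).
Back-substitute: x_3 = -5.3593/4.6209 = -1.1598.
x_2 = (0.3241 + 2.2687·(-1.1598))/1.1019 = -2.0937.
x_1 = (-0.2673 − 1.3363·(-2.0937) + 1.8708·(-1.1598))/3.7417 = 0.0964.

x = (0.0964, -2.0937, -1.1598)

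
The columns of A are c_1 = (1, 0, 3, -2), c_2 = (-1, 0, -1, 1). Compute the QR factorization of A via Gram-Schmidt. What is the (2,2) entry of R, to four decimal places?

q_1 = c_1/‖c_1‖ = (1, 0, 3, -2)/3.7417 = (0.2673, 0.0000, 0.8018, -0.5345).
r_{12} = q_1·c_2 = -1.6036.
u_2 = c_2 + 1.6036·q_1 = (-0.5714, 0.0000, 0.2857, 0.1429).
r_{22} = ‖u_2‖ = 0.6547.

r_{22} = 0.6547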